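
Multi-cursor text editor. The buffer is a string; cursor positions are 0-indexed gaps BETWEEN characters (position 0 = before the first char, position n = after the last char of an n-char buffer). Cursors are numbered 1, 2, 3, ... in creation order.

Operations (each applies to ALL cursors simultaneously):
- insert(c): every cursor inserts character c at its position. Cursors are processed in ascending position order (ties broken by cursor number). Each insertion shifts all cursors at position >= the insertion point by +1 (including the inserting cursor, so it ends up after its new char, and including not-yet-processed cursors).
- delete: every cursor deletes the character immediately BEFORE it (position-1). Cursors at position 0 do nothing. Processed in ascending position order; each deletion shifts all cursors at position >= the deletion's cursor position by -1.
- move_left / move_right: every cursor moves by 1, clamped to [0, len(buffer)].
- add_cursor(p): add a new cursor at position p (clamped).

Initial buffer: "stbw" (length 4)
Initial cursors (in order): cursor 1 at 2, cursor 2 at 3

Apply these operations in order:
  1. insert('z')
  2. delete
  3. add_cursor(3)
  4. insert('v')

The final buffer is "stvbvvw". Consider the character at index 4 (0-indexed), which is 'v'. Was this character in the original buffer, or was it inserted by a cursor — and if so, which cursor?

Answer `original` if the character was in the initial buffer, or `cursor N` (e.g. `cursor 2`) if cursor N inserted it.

Answer: cursor 2

Derivation:
After op 1 (insert('z')): buffer="stzbzw" (len 6), cursors c1@3 c2@5, authorship ..1.2.
After op 2 (delete): buffer="stbw" (len 4), cursors c1@2 c2@3, authorship ....
After op 3 (add_cursor(3)): buffer="stbw" (len 4), cursors c1@2 c2@3 c3@3, authorship ....
After op 4 (insert('v')): buffer="stvbvvw" (len 7), cursors c1@3 c2@6 c3@6, authorship ..1.23.
Authorship (.=original, N=cursor N): . . 1 . 2 3 .
Index 4: author = 2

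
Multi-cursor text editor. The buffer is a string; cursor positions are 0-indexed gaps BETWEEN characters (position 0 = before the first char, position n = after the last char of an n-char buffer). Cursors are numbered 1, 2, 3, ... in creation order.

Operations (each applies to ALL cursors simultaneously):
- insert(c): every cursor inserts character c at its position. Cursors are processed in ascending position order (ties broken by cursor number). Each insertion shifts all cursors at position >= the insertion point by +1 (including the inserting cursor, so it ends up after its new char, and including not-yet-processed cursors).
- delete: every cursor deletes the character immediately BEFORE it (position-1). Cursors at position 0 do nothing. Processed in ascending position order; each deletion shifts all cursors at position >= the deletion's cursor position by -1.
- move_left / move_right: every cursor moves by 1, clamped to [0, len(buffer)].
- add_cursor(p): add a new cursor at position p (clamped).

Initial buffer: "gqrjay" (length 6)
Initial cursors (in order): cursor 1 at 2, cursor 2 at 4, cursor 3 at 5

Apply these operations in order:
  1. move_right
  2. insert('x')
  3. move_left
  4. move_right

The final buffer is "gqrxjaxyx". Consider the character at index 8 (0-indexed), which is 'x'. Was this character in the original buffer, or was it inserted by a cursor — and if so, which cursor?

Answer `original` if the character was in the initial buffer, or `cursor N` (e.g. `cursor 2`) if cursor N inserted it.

Answer: cursor 3

Derivation:
After op 1 (move_right): buffer="gqrjay" (len 6), cursors c1@3 c2@5 c3@6, authorship ......
After op 2 (insert('x')): buffer="gqrxjaxyx" (len 9), cursors c1@4 c2@7 c3@9, authorship ...1..2.3
After op 3 (move_left): buffer="gqrxjaxyx" (len 9), cursors c1@3 c2@6 c3@8, authorship ...1..2.3
After op 4 (move_right): buffer="gqrxjaxyx" (len 9), cursors c1@4 c2@7 c3@9, authorship ...1..2.3
Authorship (.=original, N=cursor N): . . . 1 . . 2 . 3
Index 8: author = 3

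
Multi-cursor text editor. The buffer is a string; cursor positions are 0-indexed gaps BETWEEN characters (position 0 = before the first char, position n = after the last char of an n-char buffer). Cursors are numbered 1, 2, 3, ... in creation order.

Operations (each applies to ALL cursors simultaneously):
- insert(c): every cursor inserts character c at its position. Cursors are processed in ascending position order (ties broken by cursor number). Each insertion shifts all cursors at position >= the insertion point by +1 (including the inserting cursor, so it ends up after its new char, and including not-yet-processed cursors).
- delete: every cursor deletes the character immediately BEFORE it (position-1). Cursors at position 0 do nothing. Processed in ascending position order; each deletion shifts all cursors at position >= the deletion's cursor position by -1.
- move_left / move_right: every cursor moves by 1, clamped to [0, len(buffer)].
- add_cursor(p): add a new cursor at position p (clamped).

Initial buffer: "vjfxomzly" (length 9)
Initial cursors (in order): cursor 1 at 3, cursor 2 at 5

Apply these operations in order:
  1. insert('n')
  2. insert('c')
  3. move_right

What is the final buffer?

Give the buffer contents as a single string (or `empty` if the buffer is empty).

After op 1 (insert('n')): buffer="vjfnxonmzly" (len 11), cursors c1@4 c2@7, authorship ...1..2....
After op 2 (insert('c')): buffer="vjfncxoncmzly" (len 13), cursors c1@5 c2@9, authorship ...11..22....
After op 3 (move_right): buffer="vjfncxoncmzly" (len 13), cursors c1@6 c2@10, authorship ...11..22....

Answer: vjfncxoncmzly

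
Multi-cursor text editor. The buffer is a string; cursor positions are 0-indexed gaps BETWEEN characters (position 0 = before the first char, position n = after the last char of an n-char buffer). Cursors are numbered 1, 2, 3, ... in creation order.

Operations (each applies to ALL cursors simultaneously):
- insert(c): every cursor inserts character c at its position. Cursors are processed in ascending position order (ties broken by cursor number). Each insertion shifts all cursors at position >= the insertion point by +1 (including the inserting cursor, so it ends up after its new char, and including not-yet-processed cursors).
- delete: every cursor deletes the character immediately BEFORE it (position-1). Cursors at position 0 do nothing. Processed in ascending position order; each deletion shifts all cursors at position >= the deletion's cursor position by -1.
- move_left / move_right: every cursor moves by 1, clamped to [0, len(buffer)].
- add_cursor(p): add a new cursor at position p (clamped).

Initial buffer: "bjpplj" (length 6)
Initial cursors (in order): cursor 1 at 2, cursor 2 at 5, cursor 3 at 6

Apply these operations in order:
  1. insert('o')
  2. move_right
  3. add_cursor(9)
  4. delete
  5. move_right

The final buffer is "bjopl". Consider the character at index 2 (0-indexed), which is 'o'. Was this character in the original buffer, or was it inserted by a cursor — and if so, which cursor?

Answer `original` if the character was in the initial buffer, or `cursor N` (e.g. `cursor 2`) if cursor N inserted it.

After op 1 (insert('o')): buffer="bjopplojo" (len 9), cursors c1@3 c2@7 c3@9, authorship ..1...2.3
After op 2 (move_right): buffer="bjopplojo" (len 9), cursors c1@4 c2@8 c3@9, authorship ..1...2.3
After op 3 (add_cursor(9)): buffer="bjopplojo" (len 9), cursors c1@4 c2@8 c3@9 c4@9, authorship ..1...2.3
After op 4 (delete): buffer="bjopl" (len 5), cursors c1@3 c2@5 c3@5 c4@5, authorship ..1..
After op 5 (move_right): buffer="bjopl" (len 5), cursors c1@4 c2@5 c3@5 c4@5, authorship ..1..
Authorship (.=original, N=cursor N): . . 1 . .
Index 2: author = 1

Answer: cursor 1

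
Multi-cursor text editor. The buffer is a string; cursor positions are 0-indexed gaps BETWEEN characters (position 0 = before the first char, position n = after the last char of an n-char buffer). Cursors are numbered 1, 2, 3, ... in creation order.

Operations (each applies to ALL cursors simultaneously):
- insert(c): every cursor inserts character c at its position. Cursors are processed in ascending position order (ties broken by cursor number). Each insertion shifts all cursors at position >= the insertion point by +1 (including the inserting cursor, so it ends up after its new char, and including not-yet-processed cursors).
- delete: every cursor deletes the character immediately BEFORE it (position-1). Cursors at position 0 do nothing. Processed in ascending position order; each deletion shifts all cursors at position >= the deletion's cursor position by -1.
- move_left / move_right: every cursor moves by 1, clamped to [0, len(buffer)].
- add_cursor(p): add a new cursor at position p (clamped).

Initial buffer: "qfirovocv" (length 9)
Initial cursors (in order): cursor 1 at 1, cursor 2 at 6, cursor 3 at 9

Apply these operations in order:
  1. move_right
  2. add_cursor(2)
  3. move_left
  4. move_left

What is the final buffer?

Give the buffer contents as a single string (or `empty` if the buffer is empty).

Answer: qfirovocv

Derivation:
After op 1 (move_right): buffer="qfirovocv" (len 9), cursors c1@2 c2@7 c3@9, authorship .........
After op 2 (add_cursor(2)): buffer="qfirovocv" (len 9), cursors c1@2 c4@2 c2@7 c3@9, authorship .........
After op 3 (move_left): buffer="qfirovocv" (len 9), cursors c1@1 c4@1 c2@6 c3@8, authorship .........
After op 4 (move_left): buffer="qfirovocv" (len 9), cursors c1@0 c4@0 c2@5 c3@7, authorship .........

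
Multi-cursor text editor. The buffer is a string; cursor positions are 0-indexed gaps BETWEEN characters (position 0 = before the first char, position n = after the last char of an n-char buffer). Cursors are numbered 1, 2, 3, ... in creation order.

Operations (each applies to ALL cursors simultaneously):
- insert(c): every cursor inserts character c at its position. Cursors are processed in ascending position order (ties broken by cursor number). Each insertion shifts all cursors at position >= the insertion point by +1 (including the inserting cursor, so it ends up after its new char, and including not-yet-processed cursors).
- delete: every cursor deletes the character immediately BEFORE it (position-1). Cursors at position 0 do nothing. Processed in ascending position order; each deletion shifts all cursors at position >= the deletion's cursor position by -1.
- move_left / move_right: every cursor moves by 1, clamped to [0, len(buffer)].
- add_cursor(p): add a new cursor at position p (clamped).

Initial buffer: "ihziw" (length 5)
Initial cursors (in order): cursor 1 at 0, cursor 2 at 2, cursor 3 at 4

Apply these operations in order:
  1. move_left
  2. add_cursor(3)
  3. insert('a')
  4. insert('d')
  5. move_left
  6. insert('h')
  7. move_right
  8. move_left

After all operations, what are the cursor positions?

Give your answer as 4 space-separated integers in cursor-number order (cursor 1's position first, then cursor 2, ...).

After op 1 (move_left): buffer="ihziw" (len 5), cursors c1@0 c2@1 c3@3, authorship .....
After op 2 (add_cursor(3)): buffer="ihziw" (len 5), cursors c1@0 c2@1 c3@3 c4@3, authorship .....
After op 3 (insert('a')): buffer="aiahzaaiw" (len 9), cursors c1@1 c2@3 c3@7 c4@7, authorship 1.2..34..
After op 4 (insert('d')): buffer="adiadhzaaddiw" (len 13), cursors c1@2 c2@5 c3@11 c4@11, authorship 11.22..3434..
After op 5 (move_left): buffer="adiadhzaaddiw" (len 13), cursors c1@1 c2@4 c3@10 c4@10, authorship 11.22..3434..
After op 6 (insert('h')): buffer="ahdiahdhzaadhhdiw" (len 17), cursors c1@2 c2@6 c3@14 c4@14, authorship 111.222..343344..
After op 7 (move_right): buffer="ahdiahdhzaadhhdiw" (len 17), cursors c1@3 c2@7 c3@15 c4@15, authorship 111.222..343344..
After op 8 (move_left): buffer="ahdiahdhzaadhhdiw" (len 17), cursors c1@2 c2@6 c3@14 c4@14, authorship 111.222..343344..

Answer: 2 6 14 14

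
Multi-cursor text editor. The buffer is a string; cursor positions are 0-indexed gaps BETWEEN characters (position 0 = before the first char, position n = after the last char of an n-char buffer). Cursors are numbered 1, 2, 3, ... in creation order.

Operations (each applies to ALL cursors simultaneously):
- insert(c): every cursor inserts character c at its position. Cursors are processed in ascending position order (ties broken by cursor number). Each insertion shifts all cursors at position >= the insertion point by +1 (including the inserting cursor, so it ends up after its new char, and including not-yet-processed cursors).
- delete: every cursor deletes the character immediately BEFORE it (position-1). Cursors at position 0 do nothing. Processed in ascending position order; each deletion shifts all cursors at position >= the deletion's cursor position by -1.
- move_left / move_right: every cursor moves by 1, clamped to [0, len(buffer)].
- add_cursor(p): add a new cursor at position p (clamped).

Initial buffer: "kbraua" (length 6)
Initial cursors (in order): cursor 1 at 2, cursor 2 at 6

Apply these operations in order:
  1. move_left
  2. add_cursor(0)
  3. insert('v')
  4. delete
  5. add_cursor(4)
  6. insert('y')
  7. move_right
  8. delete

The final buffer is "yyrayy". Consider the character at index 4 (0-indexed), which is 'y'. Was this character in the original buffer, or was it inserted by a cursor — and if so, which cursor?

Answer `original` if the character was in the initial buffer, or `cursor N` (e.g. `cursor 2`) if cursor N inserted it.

After op 1 (move_left): buffer="kbraua" (len 6), cursors c1@1 c2@5, authorship ......
After op 2 (add_cursor(0)): buffer="kbraua" (len 6), cursors c3@0 c1@1 c2@5, authorship ......
After op 3 (insert('v')): buffer="vkvbrauva" (len 9), cursors c3@1 c1@3 c2@8, authorship 3.1....2.
After op 4 (delete): buffer="kbraua" (len 6), cursors c3@0 c1@1 c2@5, authorship ......
After op 5 (add_cursor(4)): buffer="kbraua" (len 6), cursors c3@0 c1@1 c4@4 c2@5, authorship ......
After op 6 (insert('y')): buffer="ykybrayuya" (len 10), cursors c3@1 c1@3 c4@7 c2@9, authorship 3.1...4.2.
After op 7 (move_right): buffer="ykybrayuya" (len 10), cursors c3@2 c1@4 c4@8 c2@10, authorship 3.1...4.2.
After op 8 (delete): buffer="yyrayy" (len 6), cursors c3@1 c1@2 c4@5 c2@6, authorship 31..42
Authorship (.=original, N=cursor N): 3 1 . . 4 2
Index 4: author = 4

Answer: cursor 4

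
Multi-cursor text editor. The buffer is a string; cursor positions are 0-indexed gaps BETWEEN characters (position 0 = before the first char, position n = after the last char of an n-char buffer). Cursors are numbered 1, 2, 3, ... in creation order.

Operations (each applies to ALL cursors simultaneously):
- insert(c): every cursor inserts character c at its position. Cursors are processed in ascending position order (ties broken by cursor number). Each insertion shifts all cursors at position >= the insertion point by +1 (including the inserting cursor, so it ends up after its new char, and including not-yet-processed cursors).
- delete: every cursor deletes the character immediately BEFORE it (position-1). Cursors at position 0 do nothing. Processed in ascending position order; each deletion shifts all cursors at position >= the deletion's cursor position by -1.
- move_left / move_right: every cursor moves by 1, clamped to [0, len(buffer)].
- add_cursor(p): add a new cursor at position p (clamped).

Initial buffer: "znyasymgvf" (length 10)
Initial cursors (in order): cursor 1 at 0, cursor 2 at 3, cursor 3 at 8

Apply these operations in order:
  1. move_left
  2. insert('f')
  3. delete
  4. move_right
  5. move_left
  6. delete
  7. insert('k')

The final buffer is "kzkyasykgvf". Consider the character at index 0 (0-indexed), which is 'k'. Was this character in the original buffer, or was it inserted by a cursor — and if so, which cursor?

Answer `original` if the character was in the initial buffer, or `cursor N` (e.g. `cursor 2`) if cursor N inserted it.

After op 1 (move_left): buffer="znyasymgvf" (len 10), cursors c1@0 c2@2 c3@7, authorship ..........
After op 2 (insert('f')): buffer="fznfyasymfgvf" (len 13), cursors c1@1 c2@4 c3@10, authorship 1..2.....3...
After op 3 (delete): buffer="znyasymgvf" (len 10), cursors c1@0 c2@2 c3@7, authorship ..........
After op 4 (move_right): buffer="znyasymgvf" (len 10), cursors c1@1 c2@3 c3@8, authorship ..........
After op 5 (move_left): buffer="znyasymgvf" (len 10), cursors c1@0 c2@2 c3@7, authorship ..........
After op 6 (delete): buffer="zyasygvf" (len 8), cursors c1@0 c2@1 c3@5, authorship ........
After op 7 (insert('k')): buffer="kzkyasykgvf" (len 11), cursors c1@1 c2@3 c3@8, authorship 1.2....3...
Authorship (.=original, N=cursor N): 1 . 2 . . . . 3 . . .
Index 0: author = 1

Answer: cursor 1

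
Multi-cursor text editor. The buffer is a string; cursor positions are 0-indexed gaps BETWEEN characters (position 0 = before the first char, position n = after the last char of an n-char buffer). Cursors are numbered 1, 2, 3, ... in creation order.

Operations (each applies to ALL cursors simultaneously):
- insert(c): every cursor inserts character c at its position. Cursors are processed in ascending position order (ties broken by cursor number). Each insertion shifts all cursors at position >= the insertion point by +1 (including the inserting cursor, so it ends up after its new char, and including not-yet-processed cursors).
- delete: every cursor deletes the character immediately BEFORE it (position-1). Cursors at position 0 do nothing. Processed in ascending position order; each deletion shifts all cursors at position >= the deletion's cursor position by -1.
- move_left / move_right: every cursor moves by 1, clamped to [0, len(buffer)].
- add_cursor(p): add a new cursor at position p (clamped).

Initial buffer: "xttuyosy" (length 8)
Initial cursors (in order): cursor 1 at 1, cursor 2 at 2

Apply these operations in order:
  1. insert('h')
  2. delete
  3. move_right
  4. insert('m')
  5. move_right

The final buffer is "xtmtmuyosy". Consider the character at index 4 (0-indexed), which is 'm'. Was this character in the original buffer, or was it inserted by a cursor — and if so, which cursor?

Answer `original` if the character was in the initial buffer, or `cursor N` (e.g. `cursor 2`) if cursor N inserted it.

After op 1 (insert('h')): buffer="xhthtuyosy" (len 10), cursors c1@2 c2@4, authorship .1.2......
After op 2 (delete): buffer="xttuyosy" (len 8), cursors c1@1 c2@2, authorship ........
After op 3 (move_right): buffer="xttuyosy" (len 8), cursors c1@2 c2@3, authorship ........
After op 4 (insert('m')): buffer="xtmtmuyosy" (len 10), cursors c1@3 c2@5, authorship ..1.2.....
After op 5 (move_right): buffer="xtmtmuyosy" (len 10), cursors c1@4 c2@6, authorship ..1.2.....
Authorship (.=original, N=cursor N): . . 1 . 2 . . . . .
Index 4: author = 2

Answer: cursor 2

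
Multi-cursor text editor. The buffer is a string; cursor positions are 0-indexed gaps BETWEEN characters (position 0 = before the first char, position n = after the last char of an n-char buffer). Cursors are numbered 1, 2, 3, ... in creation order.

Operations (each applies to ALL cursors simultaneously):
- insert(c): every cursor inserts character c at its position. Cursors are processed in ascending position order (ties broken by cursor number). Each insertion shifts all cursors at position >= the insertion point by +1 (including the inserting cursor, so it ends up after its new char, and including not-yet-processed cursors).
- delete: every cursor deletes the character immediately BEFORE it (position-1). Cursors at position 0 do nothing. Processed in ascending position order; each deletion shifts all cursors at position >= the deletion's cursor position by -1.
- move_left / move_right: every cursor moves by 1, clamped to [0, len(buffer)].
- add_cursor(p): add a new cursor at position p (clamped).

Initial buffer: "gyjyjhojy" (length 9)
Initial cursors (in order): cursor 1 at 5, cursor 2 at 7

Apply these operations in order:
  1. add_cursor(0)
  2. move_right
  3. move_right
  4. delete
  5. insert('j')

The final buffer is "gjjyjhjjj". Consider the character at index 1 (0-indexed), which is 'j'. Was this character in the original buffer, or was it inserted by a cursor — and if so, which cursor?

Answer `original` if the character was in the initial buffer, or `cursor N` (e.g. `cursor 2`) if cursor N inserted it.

After op 1 (add_cursor(0)): buffer="gyjyjhojy" (len 9), cursors c3@0 c1@5 c2@7, authorship .........
After op 2 (move_right): buffer="gyjyjhojy" (len 9), cursors c3@1 c1@6 c2@8, authorship .........
After op 3 (move_right): buffer="gyjyjhojy" (len 9), cursors c3@2 c1@7 c2@9, authorship .........
After op 4 (delete): buffer="gjyjhj" (len 6), cursors c3@1 c1@5 c2@6, authorship ......
After op 5 (insert('j')): buffer="gjjyjhjjj" (len 9), cursors c3@2 c1@7 c2@9, authorship .3....1.2
Authorship (.=original, N=cursor N): . 3 . . . . 1 . 2
Index 1: author = 3

Answer: cursor 3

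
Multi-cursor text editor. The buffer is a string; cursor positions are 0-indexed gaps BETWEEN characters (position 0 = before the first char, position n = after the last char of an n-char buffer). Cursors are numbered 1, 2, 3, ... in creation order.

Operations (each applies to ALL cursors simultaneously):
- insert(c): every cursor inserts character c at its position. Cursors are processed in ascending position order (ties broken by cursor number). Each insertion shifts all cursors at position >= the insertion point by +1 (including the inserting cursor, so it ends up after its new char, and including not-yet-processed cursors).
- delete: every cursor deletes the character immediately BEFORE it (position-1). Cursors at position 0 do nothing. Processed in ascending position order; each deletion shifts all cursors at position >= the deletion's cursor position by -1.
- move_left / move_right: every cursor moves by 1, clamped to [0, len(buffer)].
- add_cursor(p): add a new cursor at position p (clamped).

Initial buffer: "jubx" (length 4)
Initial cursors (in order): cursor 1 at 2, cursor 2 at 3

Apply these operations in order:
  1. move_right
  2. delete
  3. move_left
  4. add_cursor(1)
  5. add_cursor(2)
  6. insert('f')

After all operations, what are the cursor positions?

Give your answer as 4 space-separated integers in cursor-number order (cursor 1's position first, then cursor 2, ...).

Answer: 4 4 4 6

Derivation:
After op 1 (move_right): buffer="jubx" (len 4), cursors c1@3 c2@4, authorship ....
After op 2 (delete): buffer="ju" (len 2), cursors c1@2 c2@2, authorship ..
After op 3 (move_left): buffer="ju" (len 2), cursors c1@1 c2@1, authorship ..
After op 4 (add_cursor(1)): buffer="ju" (len 2), cursors c1@1 c2@1 c3@1, authorship ..
After op 5 (add_cursor(2)): buffer="ju" (len 2), cursors c1@1 c2@1 c3@1 c4@2, authorship ..
After op 6 (insert('f')): buffer="jfffuf" (len 6), cursors c1@4 c2@4 c3@4 c4@6, authorship .123.4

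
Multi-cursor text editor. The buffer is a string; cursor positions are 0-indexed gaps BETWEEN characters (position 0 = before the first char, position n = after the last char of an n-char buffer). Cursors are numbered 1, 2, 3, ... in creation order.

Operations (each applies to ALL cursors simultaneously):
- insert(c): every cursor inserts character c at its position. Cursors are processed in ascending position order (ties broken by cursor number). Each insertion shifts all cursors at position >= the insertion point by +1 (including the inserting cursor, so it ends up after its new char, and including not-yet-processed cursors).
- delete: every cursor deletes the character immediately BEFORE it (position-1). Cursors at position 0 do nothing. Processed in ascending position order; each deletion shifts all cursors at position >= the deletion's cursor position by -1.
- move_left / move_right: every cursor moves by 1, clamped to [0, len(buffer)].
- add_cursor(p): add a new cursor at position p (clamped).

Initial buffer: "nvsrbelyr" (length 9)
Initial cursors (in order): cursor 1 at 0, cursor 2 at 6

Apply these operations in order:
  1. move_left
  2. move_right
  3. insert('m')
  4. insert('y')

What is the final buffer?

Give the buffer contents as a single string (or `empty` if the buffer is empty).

Answer: nmyvsrbemylyr

Derivation:
After op 1 (move_left): buffer="nvsrbelyr" (len 9), cursors c1@0 c2@5, authorship .........
After op 2 (move_right): buffer="nvsrbelyr" (len 9), cursors c1@1 c2@6, authorship .........
After op 3 (insert('m')): buffer="nmvsrbemlyr" (len 11), cursors c1@2 c2@8, authorship .1.....2...
After op 4 (insert('y')): buffer="nmyvsrbemylyr" (len 13), cursors c1@3 c2@10, authorship .11.....22...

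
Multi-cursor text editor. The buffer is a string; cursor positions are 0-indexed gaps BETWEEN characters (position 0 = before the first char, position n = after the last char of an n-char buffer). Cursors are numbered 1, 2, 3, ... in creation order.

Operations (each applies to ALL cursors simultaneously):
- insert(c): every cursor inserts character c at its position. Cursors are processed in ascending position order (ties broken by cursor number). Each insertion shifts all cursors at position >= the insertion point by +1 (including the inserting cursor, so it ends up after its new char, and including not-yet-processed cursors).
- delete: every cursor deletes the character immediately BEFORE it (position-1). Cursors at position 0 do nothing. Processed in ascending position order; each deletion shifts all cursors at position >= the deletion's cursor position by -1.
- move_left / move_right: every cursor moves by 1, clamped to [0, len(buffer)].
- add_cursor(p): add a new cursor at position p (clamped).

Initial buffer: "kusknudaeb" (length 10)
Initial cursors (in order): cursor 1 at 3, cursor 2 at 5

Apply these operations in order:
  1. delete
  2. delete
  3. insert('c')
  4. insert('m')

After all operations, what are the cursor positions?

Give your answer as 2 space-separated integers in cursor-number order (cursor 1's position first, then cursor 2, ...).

After op 1 (delete): buffer="kukudaeb" (len 8), cursors c1@2 c2@3, authorship ........
After op 2 (delete): buffer="kudaeb" (len 6), cursors c1@1 c2@1, authorship ......
After op 3 (insert('c')): buffer="kccudaeb" (len 8), cursors c1@3 c2@3, authorship .12.....
After op 4 (insert('m')): buffer="kccmmudaeb" (len 10), cursors c1@5 c2@5, authorship .1212.....

Answer: 5 5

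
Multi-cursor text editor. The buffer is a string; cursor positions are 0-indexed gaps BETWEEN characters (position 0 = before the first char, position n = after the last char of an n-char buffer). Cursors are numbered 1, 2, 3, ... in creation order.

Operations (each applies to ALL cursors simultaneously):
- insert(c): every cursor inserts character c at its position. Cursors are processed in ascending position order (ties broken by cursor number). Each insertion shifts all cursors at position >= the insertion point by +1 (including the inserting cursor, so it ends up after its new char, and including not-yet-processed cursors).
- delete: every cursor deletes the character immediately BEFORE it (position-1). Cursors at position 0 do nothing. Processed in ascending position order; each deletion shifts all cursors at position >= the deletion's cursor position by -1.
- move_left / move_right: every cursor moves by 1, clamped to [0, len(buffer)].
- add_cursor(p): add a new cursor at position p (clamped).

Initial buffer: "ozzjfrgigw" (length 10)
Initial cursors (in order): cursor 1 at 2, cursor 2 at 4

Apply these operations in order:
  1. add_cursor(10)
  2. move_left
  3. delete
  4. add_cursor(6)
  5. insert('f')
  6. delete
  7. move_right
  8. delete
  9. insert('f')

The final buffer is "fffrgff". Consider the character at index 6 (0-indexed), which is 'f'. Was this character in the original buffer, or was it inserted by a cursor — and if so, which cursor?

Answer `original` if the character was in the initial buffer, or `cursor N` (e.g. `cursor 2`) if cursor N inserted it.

After op 1 (add_cursor(10)): buffer="ozzjfrgigw" (len 10), cursors c1@2 c2@4 c3@10, authorship ..........
After op 2 (move_left): buffer="ozzjfrgigw" (len 10), cursors c1@1 c2@3 c3@9, authorship ..........
After op 3 (delete): buffer="zjfrgiw" (len 7), cursors c1@0 c2@1 c3@6, authorship .......
After op 4 (add_cursor(6)): buffer="zjfrgiw" (len 7), cursors c1@0 c2@1 c3@6 c4@6, authorship .......
After op 5 (insert('f')): buffer="fzfjfrgiffw" (len 11), cursors c1@1 c2@3 c3@10 c4@10, authorship 1.2.....34.
After op 6 (delete): buffer="zjfrgiw" (len 7), cursors c1@0 c2@1 c3@6 c4@6, authorship .......
After op 7 (move_right): buffer="zjfrgiw" (len 7), cursors c1@1 c2@2 c3@7 c4@7, authorship .......
After op 8 (delete): buffer="frg" (len 3), cursors c1@0 c2@0 c3@3 c4@3, authorship ...
After op 9 (insert('f')): buffer="fffrgff" (len 7), cursors c1@2 c2@2 c3@7 c4@7, authorship 12...34
Authorship (.=original, N=cursor N): 1 2 . . . 3 4
Index 6: author = 4

Answer: cursor 4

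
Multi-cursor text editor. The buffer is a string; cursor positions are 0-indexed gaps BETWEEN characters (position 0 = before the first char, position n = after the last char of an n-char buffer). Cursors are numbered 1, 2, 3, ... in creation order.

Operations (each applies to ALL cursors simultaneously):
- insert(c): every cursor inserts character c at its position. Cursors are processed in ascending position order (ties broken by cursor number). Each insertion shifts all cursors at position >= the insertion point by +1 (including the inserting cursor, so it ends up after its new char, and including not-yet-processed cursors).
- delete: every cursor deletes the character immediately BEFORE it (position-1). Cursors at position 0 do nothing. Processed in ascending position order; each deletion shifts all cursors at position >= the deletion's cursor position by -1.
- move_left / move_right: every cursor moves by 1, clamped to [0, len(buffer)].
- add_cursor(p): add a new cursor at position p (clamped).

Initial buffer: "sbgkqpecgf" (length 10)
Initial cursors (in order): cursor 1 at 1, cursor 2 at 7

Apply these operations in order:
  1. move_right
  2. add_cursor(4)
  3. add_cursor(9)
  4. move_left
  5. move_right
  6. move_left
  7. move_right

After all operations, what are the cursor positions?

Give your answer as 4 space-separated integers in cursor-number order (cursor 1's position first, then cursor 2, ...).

Answer: 2 8 4 9

Derivation:
After op 1 (move_right): buffer="sbgkqpecgf" (len 10), cursors c1@2 c2@8, authorship ..........
After op 2 (add_cursor(4)): buffer="sbgkqpecgf" (len 10), cursors c1@2 c3@4 c2@8, authorship ..........
After op 3 (add_cursor(9)): buffer="sbgkqpecgf" (len 10), cursors c1@2 c3@4 c2@8 c4@9, authorship ..........
After op 4 (move_left): buffer="sbgkqpecgf" (len 10), cursors c1@1 c3@3 c2@7 c4@8, authorship ..........
After op 5 (move_right): buffer="sbgkqpecgf" (len 10), cursors c1@2 c3@4 c2@8 c4@9, authorship ..........
After op 6 (move_left): buffer="sbgkqpecgf" (len 10), cursors c1@1 c3@3 c2@7 c4@8, authorship ..........
After op 7 (move_right): buffer="sbgkqpecgf" (len 10), cursors c1@2 c3@4 c2@8 c4@9, authorship ..........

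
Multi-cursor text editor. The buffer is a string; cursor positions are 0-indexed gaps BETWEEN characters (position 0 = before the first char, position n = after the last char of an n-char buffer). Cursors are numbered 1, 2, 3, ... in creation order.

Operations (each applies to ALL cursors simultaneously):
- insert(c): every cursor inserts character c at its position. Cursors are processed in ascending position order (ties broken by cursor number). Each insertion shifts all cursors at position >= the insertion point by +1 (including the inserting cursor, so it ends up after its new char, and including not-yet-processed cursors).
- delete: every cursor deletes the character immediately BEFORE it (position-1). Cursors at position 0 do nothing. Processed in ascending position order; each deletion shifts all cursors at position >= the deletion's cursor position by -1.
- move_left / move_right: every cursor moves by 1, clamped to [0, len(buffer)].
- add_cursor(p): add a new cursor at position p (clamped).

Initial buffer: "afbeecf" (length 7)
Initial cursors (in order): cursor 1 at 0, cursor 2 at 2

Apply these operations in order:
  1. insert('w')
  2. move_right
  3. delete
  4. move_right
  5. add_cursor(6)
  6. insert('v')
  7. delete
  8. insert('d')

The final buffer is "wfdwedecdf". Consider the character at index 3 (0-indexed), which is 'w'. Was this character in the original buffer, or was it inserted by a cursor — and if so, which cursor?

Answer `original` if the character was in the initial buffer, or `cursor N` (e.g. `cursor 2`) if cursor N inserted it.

After op 1 (insert('w')): buffer="wafwbeecf" (len 9), cursors c1@1 c2@4, authorship 1..2.....
After op 2 (move_right): buffer="wafwbeecf" (len 9), cursors c1@2 c2@5, authorship 1..2.....
After op 3 (delete): buffer="wfweecf" (len 7), cursors c1@1 c2@3, authorship 1.2....
After op 4 (move_right): buffer="wfweecf" (len 7), cursors c1@2 c2@4, authorship 1.2....
After op 5 (add_cursor(6)): buffer="wfweecf" (len 7), cursors c1@2 c2@4 c3@6, authorship 1.2....
After op 6 (insert('v')): buffer="wfvwevecvf" (len 10), cursors c1@3 c2@6 c3@9, authorship 1.12.2..3.
After op 7 (delete): buffer="wfweecf" (len 7), cursors c1@2 c2@4 c3@6, authorship 1.2....
After op 8 (insert('d')): buffer="wfdwedecdf" (len 10), cursors c1@3 c2@6 c3@9, authorship 1.12.2..3.
Authorship (.=original, N=cursor N): 1 . 1 2 . 2 . . 3 .
Index 3: author = 2

Answer: cursor 2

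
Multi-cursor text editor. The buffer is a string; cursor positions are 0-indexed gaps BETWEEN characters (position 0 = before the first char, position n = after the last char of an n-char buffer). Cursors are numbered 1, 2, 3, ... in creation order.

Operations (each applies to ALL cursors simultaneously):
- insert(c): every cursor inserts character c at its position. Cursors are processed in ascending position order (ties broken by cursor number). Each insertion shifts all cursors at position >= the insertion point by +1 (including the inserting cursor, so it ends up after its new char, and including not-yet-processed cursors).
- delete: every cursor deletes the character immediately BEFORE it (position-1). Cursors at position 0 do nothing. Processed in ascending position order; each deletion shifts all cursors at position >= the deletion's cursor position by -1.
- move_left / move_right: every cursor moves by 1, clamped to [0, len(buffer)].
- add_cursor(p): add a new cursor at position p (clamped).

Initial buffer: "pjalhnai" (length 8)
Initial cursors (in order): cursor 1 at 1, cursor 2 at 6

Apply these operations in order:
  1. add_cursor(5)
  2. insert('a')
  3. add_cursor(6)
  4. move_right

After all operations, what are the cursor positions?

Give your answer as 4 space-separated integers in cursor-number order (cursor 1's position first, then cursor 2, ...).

After op 1 (add_cursor(5)): buffer="pjalhnai" (len 8), cursors c1@1 c3@5 c2@6, authorship ........
After op 2 (insert('a')): buffer="pajalhanaai" (len 11), cursors c1@2 c3@7 c2@9, authorship .1....3.2..
After op 3 (add_cursor(6)): buffer="pajalhanaai" (len 11), cursors c1@2 c4@6 c3@7 c2@9, authorship .1....3.2..
After op 4 (move_right): buffer="pajalhanaai" (len 11), cursors c1@3 c4@7 c3@8 c2@10, authorship .1....3.2..

Answer: 3 10 8 7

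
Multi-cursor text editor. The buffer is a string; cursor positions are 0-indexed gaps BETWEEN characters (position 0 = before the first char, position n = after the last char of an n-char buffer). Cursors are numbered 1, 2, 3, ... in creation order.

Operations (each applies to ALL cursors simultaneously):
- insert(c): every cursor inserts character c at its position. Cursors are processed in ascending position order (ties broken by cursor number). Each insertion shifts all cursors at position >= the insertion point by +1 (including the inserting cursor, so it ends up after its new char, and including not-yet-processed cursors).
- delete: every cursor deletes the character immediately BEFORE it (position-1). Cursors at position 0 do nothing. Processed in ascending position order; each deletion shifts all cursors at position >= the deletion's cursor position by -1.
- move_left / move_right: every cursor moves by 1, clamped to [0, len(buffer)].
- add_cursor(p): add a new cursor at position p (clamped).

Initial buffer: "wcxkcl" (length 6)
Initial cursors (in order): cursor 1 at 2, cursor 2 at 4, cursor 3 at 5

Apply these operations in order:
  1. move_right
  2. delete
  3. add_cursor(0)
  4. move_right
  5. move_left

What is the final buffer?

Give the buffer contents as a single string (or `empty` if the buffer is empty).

Answer: wck

Derivation:
After op 1 (move_right): buffer="wcxkcl" (len 6), cursors c1@3 c2@5 c3@6, authorship ......
After op 2 (delete): buffer="wck" (len 3), cursors c1@2 c2@3 c3@3, authorship ...
After op 3 (add_cursor(0)): buffer="wck" (len 3), cursors c4@0 c1@2 c2@3 c3@3, authorship ...
After op 4 (move_right): buffer="wck" (len 3), cursors c4@1 c1@3 c2@3 c3@3, authorship ...
After op 5 (move_left): buffer="wck" (len 3), cursors c4@0 c1@2 c2@2 c3@2, authorship ...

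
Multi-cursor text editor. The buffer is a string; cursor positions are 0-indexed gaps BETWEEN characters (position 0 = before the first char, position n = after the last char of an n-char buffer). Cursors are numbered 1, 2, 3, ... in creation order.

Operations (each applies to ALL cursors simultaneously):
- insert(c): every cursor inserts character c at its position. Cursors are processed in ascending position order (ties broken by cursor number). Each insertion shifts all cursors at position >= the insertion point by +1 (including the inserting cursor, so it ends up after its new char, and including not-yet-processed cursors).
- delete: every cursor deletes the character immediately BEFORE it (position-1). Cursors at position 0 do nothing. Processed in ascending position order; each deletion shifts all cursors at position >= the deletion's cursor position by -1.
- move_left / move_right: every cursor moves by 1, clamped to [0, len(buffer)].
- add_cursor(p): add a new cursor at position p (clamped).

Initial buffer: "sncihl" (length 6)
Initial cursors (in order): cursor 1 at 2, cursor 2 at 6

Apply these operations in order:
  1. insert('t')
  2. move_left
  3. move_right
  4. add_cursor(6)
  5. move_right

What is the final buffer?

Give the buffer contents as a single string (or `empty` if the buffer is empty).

After op 1 (insert('t')): buffer="sntcihlt" (len 8), cursors c1@3 c2@8, authorship ..1....2
After op 2 (move_left): buffer="sntcihlt" (len 8), cursors c1@2 c2@7, authorship ..1....2
After op 3 (move_right): buffer="sntcihlt" (len 8), cursors c1@3 c2@8, authorship ..1....2
After op 4 (add_cursor(6)): buffer="sntcihlt" (len 8), cursors c1@3 c3@6 c2@8, authorship ..1....2
After op 5 (move_right): buffer="sntcihlt" (len 8), cursors c1@4 c3@7 c2@8, authorship ..1....2

Answer: sntcihlt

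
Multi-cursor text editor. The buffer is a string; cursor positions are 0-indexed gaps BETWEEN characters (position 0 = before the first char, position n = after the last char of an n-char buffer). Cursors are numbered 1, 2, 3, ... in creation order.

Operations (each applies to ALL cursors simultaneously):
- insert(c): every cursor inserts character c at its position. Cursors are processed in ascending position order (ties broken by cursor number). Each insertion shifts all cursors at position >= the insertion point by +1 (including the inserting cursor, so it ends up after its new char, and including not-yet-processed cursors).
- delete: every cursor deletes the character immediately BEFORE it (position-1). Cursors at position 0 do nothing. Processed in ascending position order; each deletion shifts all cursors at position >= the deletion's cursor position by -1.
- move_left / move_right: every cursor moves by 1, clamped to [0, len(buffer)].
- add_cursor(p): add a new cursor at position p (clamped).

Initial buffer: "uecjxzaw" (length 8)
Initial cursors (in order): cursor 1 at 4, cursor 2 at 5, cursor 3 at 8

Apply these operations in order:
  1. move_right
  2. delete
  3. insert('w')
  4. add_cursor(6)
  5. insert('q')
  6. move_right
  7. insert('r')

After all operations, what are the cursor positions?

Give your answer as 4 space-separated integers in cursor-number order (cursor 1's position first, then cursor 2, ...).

After op 1 (move_right): buffer="uecjxzaw" (len 8), cursors c1@5 c2@6 c3@8, authorship ........
After op 2 (delete): buffer="uecja" (len 5), cursors c1@4 c2@4 c3@5, authorship .....
After op 3 (insert('w')): buffer="uecjwwaw" (len 8), cursors c1@6 c2@6 c3@8, authorship ....12.3
After op 4 (add_cursor(6)): buffer="uecjwwaw" (len 8), cursors c1@6 c2@6 c4@6 c3@8, authorship ....12.3
After op 5 (insert('q')): buffer="uecjwwqqqawq" (len 12), cursors c1@9 c2@9 c4@9 c3@12, authorship ....12124.33
After op 6 (move_right): buffer="uecjwwqqqawq" (len 12), cursors c1@10 c2@10 c4@10 c3@12, authorship ....12124.33
After op 7 (insert('r')): buffer="uecjwwqqqarrrwqr" (len 16), cursors c1@13 c2@13 c4@13 c3@16, authorship ....12124.124333

Answer: 13 13 16 13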